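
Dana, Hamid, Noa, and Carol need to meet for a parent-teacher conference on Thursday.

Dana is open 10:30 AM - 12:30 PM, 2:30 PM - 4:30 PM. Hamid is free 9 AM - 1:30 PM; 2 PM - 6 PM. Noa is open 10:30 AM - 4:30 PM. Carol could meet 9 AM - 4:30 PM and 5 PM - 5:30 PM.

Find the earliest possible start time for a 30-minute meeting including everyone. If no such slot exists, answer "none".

10:30

Dana ∩ Hamid: 10:30-12:30, 14:30-16:30.
Dana ∩ Hamid ∩ Noa: 10:30-12:30, 14:30-16:30.
Dana ∩ Hamid ∩ Noa ∩ Carol: 10:30-12:30, 14:30-16:30.
The first common window of at least 30 minutes is 10:30-12:30, so the earliest start is 10:30.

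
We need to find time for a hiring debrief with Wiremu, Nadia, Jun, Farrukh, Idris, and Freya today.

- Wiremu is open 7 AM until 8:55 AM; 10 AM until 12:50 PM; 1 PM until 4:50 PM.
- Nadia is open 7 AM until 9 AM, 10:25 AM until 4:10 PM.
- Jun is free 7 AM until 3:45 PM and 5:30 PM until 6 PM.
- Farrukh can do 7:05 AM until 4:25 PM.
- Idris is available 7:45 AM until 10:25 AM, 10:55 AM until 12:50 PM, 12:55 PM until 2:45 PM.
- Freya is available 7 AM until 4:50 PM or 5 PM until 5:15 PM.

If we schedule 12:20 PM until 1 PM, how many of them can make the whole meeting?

4

Nadia, Jun, Farrukh, and Freya can make the full 12:20-13:00 slot — that's 4.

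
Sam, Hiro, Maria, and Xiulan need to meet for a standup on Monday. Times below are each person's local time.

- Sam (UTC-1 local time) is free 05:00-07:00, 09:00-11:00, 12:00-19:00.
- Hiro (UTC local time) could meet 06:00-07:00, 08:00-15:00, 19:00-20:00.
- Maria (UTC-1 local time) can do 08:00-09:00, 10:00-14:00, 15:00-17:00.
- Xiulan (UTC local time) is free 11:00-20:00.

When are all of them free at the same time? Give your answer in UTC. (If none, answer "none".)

Sam in UTC: 06:00-08:00, 10:00-12:00, 13:00-20:00 (add 1h to convert from UTC-1).
Hiro in UTC: 06:00-07:00, 08:00-15:00, 19:00-20:00.
Maria in UTC: 09:00-10:00, 11:00-15:00, 16:00-18:00 (add 1h to convert from UTC-1).
Xiulan in UTC: 11:00-20:00.
Sam ∩ Hiro: 06:00-07:00, 10:00-12:00, 13:00-15:00, 19:00-20:00.
Sam ∩ Hiro ∩ Maria: 11:00-12:00, 13:00-15:00.
Sam ∩ Hiro ∩ Maria ∩ Xiulan: 11:00-12:00, 13:00-15:00.
Those are the intersection windows.

11:00-12:00, 13:00-15:00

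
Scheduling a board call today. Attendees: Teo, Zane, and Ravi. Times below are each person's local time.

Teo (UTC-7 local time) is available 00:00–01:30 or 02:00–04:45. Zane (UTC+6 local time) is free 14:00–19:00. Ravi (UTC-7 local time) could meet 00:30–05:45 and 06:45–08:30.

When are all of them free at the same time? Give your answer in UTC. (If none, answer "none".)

Teo in UTC: 07:00-08:30, 09:00-11:45 (add 7h to convert from UTC-7).
Zane in UTC: 08:00-13:00 (subtract 6h to convert from UTC+6).
Ravi in UTC: 07:30-12:45, 13:45-15:30 (add 7h to convert from UTC-7).
Teo ∩ Zane: 08:00-08:30, 09:00-11:45.
Teo ∩ Zane ∩ Ravi: 08:00-08:30, 09:00-11:45.

08:00-08:30, 09:00-11:45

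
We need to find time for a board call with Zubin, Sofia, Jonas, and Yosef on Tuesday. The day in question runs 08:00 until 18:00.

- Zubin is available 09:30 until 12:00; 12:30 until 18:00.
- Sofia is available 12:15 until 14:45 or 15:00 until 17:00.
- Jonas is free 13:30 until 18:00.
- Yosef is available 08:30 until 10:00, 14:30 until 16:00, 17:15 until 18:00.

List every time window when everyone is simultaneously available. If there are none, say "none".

14:30-14:45, 15:00-16:00

Zubin ∩ Sofia: 12:30-14:45, 15:00-17:00.
Zubin ∩ Sofia ∩ Jonas: 13:30-14:45, 15:00-17:00.
Zubin ∩ Sofia ∩ Jonas ∩ Yosef: 14:30-14:45, 15:00-16:00.
Those are the intersection windows.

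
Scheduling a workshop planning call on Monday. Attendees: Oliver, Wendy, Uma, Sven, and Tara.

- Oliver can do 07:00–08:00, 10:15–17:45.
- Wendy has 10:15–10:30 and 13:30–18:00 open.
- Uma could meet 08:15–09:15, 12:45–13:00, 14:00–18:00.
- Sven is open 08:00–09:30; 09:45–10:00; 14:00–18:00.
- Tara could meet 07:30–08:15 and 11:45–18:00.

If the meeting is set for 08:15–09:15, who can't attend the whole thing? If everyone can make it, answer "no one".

Oliver: not fully free for 08:15-09:15. Wendy: not fully free for 08:15-09:15. Uma: free for 08:15-09:15. Sven: free for 08:15-09:15. Tara: not fully free for 08:15-09:15.

Oliver, Tara, Wendy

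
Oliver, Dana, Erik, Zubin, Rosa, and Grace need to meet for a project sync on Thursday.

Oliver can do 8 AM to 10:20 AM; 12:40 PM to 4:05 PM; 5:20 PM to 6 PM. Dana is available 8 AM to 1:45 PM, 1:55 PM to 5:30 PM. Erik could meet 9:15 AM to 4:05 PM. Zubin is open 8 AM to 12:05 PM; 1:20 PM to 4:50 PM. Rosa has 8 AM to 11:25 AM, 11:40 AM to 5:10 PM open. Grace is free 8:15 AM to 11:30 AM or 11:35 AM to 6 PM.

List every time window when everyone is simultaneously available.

09:15-10:20, 13:20-13:45, 13:55-16:05

Oliver ∩ Dana: 08:00-10:20, 12:40-13:45, 13:55-16:05, 17:20-17:30.
Oliver ∩ Dana ∩ Erik: 09:15-10:20, 12:40-13:45, 13:55-16:05.
Oliver ∩ Dana ∩ Erik ∩ Zubin: 09:15-10:20, 13:20-13:45, 13:55-16:05.
Oliver ∩ Dana ∩ Erik ∩ Zubin ∩ Rosa: 09:15-10:20, 13:20-13:45, 13:55-16:05.
Oliver ∩ Dana ∩ Erik ∩ Zubin ∩ Rosa ∩ Grace: 09:15-10:20, 13:20-13:45, 13:55-16:05.
So the common availability across everyone is 09:15-10:20, 13:20-13:45, 13:55-16:05.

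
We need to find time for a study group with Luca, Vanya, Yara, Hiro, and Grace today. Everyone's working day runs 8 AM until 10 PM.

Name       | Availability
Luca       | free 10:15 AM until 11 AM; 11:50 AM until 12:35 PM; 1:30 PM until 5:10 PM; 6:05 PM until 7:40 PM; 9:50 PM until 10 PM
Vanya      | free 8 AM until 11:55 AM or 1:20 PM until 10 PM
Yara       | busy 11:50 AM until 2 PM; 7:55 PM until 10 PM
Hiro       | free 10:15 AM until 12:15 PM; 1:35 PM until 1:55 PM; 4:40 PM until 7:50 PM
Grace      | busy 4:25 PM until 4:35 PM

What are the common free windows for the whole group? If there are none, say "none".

Luca free: 10:15-11:00, 11:50-12:35, 13:30-17:10, 18:05-19:40, 21:50-22:00.
Vanya free: 08:00-11:55, 13:20-22:00.
Yara free: 08:00-11:50, 14:00-19:55 (invert busy blocks within the working day).
Hiro free: 10:15-12:15, 13:35-13:55, 16:40-19:50.
Grace free: 08:00-16:25, 16:35-22:00 (invert busy blocks within the working day).
Luca ∩ Vanya: 10:15-11:00, 11:50-11:55, 13:30-17:10, 18:05-19:40, 21:50-22:00.
Luca ∩ Vanya ∩ Yara: 10:15-11:00, 14:00-17:10, 18:05-19:40.
Luca ∩ Vanya ∩ Yara ∩ Hiro: 10:15-11:00, 16:40-17:10, 18:05-19:40.
Luca ∩ Vanya ∩ Yara ∩ Hiro ∩ Grace: 10:15-11:00, 16:40-17:10, 18:05-19:40.

10:15-11:00, 16:40-17:10, 18:05-19:40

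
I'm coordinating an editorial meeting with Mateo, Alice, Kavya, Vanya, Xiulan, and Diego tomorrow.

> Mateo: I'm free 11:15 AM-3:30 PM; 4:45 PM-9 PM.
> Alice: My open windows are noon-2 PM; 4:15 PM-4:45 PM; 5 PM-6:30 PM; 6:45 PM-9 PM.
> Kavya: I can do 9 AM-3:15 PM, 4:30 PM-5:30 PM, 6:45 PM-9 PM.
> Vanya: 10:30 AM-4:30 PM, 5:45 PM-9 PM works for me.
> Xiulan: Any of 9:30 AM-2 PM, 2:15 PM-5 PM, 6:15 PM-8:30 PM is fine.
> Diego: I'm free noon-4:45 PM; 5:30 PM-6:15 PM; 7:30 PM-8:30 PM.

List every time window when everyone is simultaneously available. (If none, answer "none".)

Mateo ∩ Alice: 12:00-14:00, 17:00-18:30, 18:45-21:00.
Mateo ∩ Alice ∩ Kavya: 12:00-14:00, 17:00-17:30, 18:45-21:00.
Mateo ∩ Alice ∩ Kavya ∩ Vanya: 12:00-14:00, 18:45-21:00.
Mateo ∩ Alice ∩ Kavya ∩ Vanya ∩ Xiulan: 12:00-14:00, 18:45-20:30.
Mateo ∩ Alice ∩ Kavya ∩ Vanya ∩ Xiulan ∩ Diego: 12:00-14:00, 19:30-20:30.
Those are the intersection windows.

12:00-14:00, 19:30-20:30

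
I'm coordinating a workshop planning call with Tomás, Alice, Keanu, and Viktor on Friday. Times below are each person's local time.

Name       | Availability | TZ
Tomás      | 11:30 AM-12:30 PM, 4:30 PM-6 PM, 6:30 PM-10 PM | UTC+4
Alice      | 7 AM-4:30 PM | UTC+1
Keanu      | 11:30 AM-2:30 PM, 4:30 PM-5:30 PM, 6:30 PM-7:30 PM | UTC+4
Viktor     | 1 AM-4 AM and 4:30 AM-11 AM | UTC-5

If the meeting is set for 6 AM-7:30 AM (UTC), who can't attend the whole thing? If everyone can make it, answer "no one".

Tomás in UTC: 07:30-08:30, 12:30-14:00, 14:30-18:00 (subtract 4h to convert from UTC+4).
Alice in UTC: 06:00-15:30 (subtract 1h to convert from UTC+1).
Keanu in UTC: 07:30-10:30, 12:30-13:30, 14:30-15:30 (subtract 4h to convert from UTC+4).
Viktor in UTC: 06:00-09:00, 09:30-16:00 (add 5h to convert from UTC-5).
Tomás: not fully free for 06:00-07:30. Alice: free for 06:00-07:30. Keanu: not fully free for 06:00-07:30. Viktor: free for 06:00-07:30.

Keanu, Tomás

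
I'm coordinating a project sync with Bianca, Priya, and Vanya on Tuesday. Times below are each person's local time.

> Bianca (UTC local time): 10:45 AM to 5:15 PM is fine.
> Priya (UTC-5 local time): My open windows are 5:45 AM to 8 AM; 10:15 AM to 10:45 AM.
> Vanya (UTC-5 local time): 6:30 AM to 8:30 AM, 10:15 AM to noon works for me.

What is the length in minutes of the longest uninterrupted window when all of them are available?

90

Bianca in UTC: 10:45-17:15.
Priya in UTC: 10:45-13:00, 15:15-15:45 (add 5h to convert from UTC-5).
Vanya in UTC: 11:30-13:30, 15:15-17:00 (add 5h to convert from UTC-5).
Bianca ∩ Priya: 10:45-13:00, 15:15-15:45.
Bianca ∩ Priya ∩ Vanya: 11:30-13:00, 15:15-15:45.
So the common availability across everyone is 11:30-13:00, 15:15-15:45.
The longest is 11:30-13:00 at 90 minutes.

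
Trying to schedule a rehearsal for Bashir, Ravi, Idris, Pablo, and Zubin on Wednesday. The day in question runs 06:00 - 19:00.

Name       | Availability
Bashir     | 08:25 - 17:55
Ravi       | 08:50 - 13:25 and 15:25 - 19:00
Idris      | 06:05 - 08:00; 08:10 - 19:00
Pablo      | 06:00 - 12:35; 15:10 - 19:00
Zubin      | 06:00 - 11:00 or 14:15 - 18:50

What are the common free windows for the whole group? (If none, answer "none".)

08:50-11:00, 15:25-17:55

Bashir ∩ Ravi: 08:50-13:25, 15:25-17:55.
Bashir ∩ Ravi ∩ Idris: 08:50-13:25, 15:25-17:55.
Bashir ∩ Ravi ∩ Idris ∩ Pablo: 08:50-12:35, 15:25-17:55.
Bashir ∩ Ravi ∩ Idris ∩ Pablo ∩ Zubin: 08:50-11:00, 15:25-17:55.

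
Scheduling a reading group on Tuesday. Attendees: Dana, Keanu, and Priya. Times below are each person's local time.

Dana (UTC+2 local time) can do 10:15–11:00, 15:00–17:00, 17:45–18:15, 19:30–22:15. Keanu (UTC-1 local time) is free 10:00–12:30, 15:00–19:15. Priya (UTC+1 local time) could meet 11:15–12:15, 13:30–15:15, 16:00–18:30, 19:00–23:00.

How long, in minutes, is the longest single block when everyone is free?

Dana in UTC: 08:15-09:00, 13:00-15:00, 15:45-16:15, 17:30-20:15 (subtract 2h to convert from UTC+2).
Keanu in UTC: 11:00-13:30, 16:00-20:15 (add 1h to convert from UTC-1).
Priya in UTC: 10:15-11:15, 12:30-14:15, 15:00-17:30, 18:00-22:00 (subtract 1h to convert from UTC+1).
Dana ∩ Keanu: 13:00-13:30, 16:00-16:15, 17:30-20:15.
Dana ∩ Keanu ∩ Priya: 13:00-13:30, 16:00-16:15, 18:00-20:15.
Those are the intersection windows.
The longest is 18:00-20:15 at 135 minutes.

135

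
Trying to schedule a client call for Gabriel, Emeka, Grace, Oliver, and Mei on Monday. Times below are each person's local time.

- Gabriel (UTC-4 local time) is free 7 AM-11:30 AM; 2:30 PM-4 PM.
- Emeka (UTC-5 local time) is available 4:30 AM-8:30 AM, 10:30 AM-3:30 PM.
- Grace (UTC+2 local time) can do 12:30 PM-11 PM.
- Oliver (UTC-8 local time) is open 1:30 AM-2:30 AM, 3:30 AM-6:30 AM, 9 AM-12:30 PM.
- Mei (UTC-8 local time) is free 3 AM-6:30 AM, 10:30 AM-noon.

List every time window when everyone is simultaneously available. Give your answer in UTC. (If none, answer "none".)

Gabriel in UTC: 11:00-15:30, 18:30-20:00 (add 4h to convert from UTC-4).
Emeka in UTC: 09:30-13:30, 15:30-20:30 (add 5h to convert from UTC-5).
Grace in UTC: 10:30-21:00 (subtract 2h to convert from UTC+2).
Oliver in UTC: 09:30-10:30, 11:30-14:30, 17:00-20:30 (add 8h to convert from UTC-8).
Mei in UTC: 11:00-14:30, 18:30-20:00 (add 8h to convert from UTC-8).
Gabriel ∩ Emeka: 11:00-13:30, 18:30-20:00.
Gabriel ∩ Emeka ∩ Grace: 11:00-13:30, 18:30-20:00.
Gabriel ∩ Emeka ∩ Grace ∩ Oliver: 11:30-13:30, 18:30-20:00.
Gabriel ∩ Emeka ∩ Grace ∩ Oliver ∩ Mei: 11:30-13:30, 18:30-20:00.

11:30-13:30, 18:30-20:00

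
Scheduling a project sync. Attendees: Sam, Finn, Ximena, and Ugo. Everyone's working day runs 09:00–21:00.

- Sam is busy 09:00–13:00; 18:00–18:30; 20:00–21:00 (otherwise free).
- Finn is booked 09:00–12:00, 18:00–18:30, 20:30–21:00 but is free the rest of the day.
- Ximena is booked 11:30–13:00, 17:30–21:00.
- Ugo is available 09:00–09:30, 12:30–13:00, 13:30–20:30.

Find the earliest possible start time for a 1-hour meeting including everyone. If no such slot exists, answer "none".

Sam free: 13:00-18:00, 18:30-20:00 (invert busy blocks within the working day).
Finn free: 12:00-18:00, 18:30-20:30 (invert busy blocks within the working day).
Ximena free: 09:00-11:30, 13:00-17:30 (invert busy blocks within the working day).
Ugo free: 09:00-09:30, 12:30-13:00, 13:30-20:30.
Sam ∩ Finn: 13:00-18:00, 18:30-20:00.
Sam ∩ Finn ∩ Ximena: 13:00-17:30.
Sam ∩ Finn ∩ Ximena ∩ Ugo: 13:30-17:30.
So the common availability across everyone is 13:30-17:30.
The first common window of at least 60 minutes is 13:30-17:30, so the earliest start is 13:30.

13:30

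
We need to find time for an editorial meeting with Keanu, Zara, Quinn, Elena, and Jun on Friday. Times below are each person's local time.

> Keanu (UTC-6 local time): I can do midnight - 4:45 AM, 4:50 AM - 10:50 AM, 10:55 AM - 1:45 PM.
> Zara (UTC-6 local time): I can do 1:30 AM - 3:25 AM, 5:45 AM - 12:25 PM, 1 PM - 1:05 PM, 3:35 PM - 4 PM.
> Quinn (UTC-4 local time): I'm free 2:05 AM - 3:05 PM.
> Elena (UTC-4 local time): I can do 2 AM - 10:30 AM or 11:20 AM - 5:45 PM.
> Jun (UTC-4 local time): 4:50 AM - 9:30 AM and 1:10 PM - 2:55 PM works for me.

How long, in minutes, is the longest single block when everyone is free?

105

Keanu in UTC: 06:00-10:45, 10:50-16:50, 16:55-19:45 (add 6h to convert from UTC-6).
Zara in UTC: 07:30-09:25, 11:45-18:25, 19:00-19:05, 21:35-22:00 (add 6h to convert from UTC-6).
Quinn in UTC: 06:05-19:05 (add 4h to convert from UTC-4).
Elena in UTC: 06:00-14:30, 15:20-21:45 (add 4h to convert from UTC-4).
Jun in UTC: 08:50-13:30, 17:10-18:55 (add 4h to convert from UTC-4).
Keanu ∩ Zara: 07:30-09:25, 11:45-16:50, 16:55-18:25, 19:00-19:05.
Keanu ∩ Zara ∩ Quinn: 07:30-09:25, 11:45-16:50, 16:55-18:25, 19:00-19:05.
Keanu ∩ Zara ∩ Quinn ∩ Elena: 07:30-09:25, 11:45-14:30, 15:20-16:50, 16:55-18:25, 19:00-19:05.
Keanu ∩ Zara ∩ Quinn ∩ Elena ∩ Jun: 08:50-09:25, 11:45-13:30, 17:10-18:25.
So the common availability across everyone is 08:50-09:25, 11:45-13:30, 17:10-18:25.
The longest is 11:45-13:30 at 105 minutes.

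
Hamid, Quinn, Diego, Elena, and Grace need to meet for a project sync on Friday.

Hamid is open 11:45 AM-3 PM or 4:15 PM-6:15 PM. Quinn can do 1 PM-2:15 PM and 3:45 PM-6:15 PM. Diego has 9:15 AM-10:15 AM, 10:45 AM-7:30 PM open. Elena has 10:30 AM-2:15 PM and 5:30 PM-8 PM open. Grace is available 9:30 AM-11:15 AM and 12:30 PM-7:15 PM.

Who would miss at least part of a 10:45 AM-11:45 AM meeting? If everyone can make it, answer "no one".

Grace, Hamid, Quinn

Hamid: not fully free for 10:45-11:45. Quinn: not fully free for 10:45-11:45. Diego: free for 10:45-11:45. Elena: free for 10:45-11:45. Grace: not fully free for 10:45-11:45.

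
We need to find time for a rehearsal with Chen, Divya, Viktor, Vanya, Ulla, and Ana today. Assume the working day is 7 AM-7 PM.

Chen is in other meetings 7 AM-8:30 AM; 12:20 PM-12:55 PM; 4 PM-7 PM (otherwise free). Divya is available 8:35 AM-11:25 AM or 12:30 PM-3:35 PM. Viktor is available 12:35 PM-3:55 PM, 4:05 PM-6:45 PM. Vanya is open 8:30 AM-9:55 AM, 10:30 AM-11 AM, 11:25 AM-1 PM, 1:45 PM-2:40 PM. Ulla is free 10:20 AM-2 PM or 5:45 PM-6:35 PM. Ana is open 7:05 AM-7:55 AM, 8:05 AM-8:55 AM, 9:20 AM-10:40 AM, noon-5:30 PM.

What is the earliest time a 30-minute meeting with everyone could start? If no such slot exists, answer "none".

none

Chen free: 08:30-12:20, 12:55-16:00 (invert busy blocks within the working day).
Divya free: 08:35-11:25, 12:30-15:35.
Viktor free: 12:35-15:55, 16:05-18:45.
Vanya free: 08:30-09:55, 10:30-11:00, 11:25-13:00, 13:45-14:40.
Ulla free: 10:20-14:00, 17:45-18:35.
Ana free: 07:05-07:55, 08:05-08:55, 09:20-10:40, 12:00-17:30.
Chen ∩ Divya: 08:35-11:25, 12:55-15:35.
Chen ∩ Divya ∩ Viktor: 12:55-15:35.
Chen ∩ Divya ∩ Viktor ∩ Vanya: 12:55-13:00, 13:45-14:40.
Chen ∩ Divya ∩ Viktor ∩ Vanya ∩ Ulla: 12:55-13:00, 13:45-14:00.
Chen ∩ Divya ∩ Viktor ∩ Vanya ∩ Ulla ∩ Ana: 12:55-13:00, 13:45-14:00.
No common window is at least 30 minutes long.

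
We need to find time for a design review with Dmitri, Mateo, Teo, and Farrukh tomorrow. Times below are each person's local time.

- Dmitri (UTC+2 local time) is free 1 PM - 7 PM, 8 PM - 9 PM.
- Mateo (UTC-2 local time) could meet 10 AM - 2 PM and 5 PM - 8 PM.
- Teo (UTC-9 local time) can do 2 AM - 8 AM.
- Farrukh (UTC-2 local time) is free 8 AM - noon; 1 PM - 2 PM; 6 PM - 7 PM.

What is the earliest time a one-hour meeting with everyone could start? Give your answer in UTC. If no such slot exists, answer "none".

12:00

Dmitri in UTC: 11:00-17:00, 18:00-19:00 (subtract 2h to convert from UTC+2).
Mateo in UTC: 12:00-16:00, 19:00-22:00 (add 2h to convert from UTC-2).
Teo in UTC: 11:00-17:00 (add 9h to convert from UTC-9).
Farrukh in UTC: 10:00-14:00, 15:00-16:00, 20:00-21:00 (add 2h to convert from UTC-2).
Dmitri ∩ Mateo: 12:00-16:00.
Dmitri ∩ Mateo ∩ Teo: 12:00-16:00.
Dmitri ∩ Mateo ∩ Teo ∩ Farrukh: 12:00-14:00, 15:00-16:00.
So the common availability across everyone is 12:00-14:00, 15:00-16:00.
The first common window of at least 60 minutes is 12:00-14:00, so the earliest start is 12:00.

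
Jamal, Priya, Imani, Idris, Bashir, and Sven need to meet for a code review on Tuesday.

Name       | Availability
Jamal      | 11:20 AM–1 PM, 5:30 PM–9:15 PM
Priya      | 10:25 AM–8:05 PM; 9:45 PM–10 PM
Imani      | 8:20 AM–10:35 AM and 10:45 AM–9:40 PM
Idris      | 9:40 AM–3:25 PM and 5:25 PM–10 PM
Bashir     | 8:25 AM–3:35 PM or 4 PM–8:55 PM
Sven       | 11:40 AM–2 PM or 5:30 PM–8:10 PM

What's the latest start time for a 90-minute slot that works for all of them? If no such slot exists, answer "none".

Jamal ∩ Priya: 11:20-13:00, 17:30-20:05.
Jamal ∩ Priya ∩ Imani: 11:20-13:00, 17:30-20:05.
Jamal ∩ Priya ∩ Imani ∩ Idris: 11:20-13:00, 17:30-20:05.
Jamal ∩ Priya ∩ Imani ∩ Idris ∩ Bashir: 11:20-13:00, 17:30-20:05.
Jamal ∩ Priya ∩ Imani ∩ Idris ∩ Bashir ∩ Sven: 11:40-13:00, 17:30-20:05.
So the common availability across everyone is 11:40-13:00, 17:30-20:05.
The last common window of at least 90 minutes is 17:30-20:05; a 90-minute meeting can start as late as 18:35 and still end by 20:05.

18:35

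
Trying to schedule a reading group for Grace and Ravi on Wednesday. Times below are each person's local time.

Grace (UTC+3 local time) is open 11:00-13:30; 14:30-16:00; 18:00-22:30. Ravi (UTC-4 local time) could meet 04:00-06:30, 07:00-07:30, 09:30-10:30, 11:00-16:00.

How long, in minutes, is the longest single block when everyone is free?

270

Grace in UTC: 08:00-10:30, 11:30-13:00, 15:00-19:30 (subtract 3h to convert from UTC+3).
Ravi in UTC: 08:00-10:30, 11:00-11:30, 13:30-14:30, 15:00-20:00 (add 4h to convert from UTC-4).
Grace ∩ Ravi: 08:00-10:30, 15:00-19:30.
Those are the intersection windows.
The longest is 15:00-19:30 at 270 minutes.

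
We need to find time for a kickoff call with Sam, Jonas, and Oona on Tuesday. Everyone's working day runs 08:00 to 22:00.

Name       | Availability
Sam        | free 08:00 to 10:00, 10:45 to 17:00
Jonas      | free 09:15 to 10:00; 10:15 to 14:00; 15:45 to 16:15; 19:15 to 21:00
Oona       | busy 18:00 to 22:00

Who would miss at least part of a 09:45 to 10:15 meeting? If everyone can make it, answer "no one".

Sam free: 08:00-10:00, 10:45-17:00.
Jonas free: 09:15-10:00, 10:15-14:00, 15:45-16:15, 19:15-21:00.
Oona free: 08:00-18:00 (invert busy blocks within the working day).
Sam: not fully free for 09:45-10:15. Jonas: not fully free for 09:45-10:15. Oona: free for 09:45-10:15.

Jonas, Sam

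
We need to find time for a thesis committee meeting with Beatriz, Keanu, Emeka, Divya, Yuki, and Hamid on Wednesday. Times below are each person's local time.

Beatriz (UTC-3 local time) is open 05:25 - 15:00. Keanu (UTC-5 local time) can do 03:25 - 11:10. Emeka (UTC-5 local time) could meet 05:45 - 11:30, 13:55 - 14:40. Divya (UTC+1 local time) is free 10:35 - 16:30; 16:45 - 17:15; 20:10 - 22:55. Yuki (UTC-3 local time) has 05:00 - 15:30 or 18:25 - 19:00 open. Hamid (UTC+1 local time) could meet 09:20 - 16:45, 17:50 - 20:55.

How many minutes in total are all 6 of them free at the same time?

285

Beatriz in UTC: 08:25-18:00 (add 3h to convert from UTC-3).
Keanu in UTC: 08:25-16:10 (add 5h to convert from UTC-5).
Emeka in UTC: 10:45-16:30, 18:55-19:40 (add 5h to convert from UTC-5).
Divya in UTC: 09:35-15:30, 15:45-16:15, 19:10-21:55 (subtract 1h to convert from UTC+1).
Yuki in UTC: 08:00-18:30, 21:25-22:00 (add 3h to convert from UTC-3).
Hamid in UTC: 08:20-15:45, 16:50-19:55 (subtract 1h to convert from UTC+1).
Beatriz ∩ Keanu: 08:25-16:10.
Beatriz ∩ Keanu ∩ Emeka: 10:45-16:10.
Beatriz ∩ Keanu ∩ Emeka ∩ Divya: 10:45-15:30, 15:45-16:10.
Beatriz ∩ Keanu ∩ Emeka ∩ Divya ∩ Yuki: 10:45-15:30, 15:45-16:10.
Beatriz ∩ Keanu ∩ Emeka ∩ Divya ∩ Yuki ∩ Hamid: 10:45-15:30.
That's a single block of 285 minutes.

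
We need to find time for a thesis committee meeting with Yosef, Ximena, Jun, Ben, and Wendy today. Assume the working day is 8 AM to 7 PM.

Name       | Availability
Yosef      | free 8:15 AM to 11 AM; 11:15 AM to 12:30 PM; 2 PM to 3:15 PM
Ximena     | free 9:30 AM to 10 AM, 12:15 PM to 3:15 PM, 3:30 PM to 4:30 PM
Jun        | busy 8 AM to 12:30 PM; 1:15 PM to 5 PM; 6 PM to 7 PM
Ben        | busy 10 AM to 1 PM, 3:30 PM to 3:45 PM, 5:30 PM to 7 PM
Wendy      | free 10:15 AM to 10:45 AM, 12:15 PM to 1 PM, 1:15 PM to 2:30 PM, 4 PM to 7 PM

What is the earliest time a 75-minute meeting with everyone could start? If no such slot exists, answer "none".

Yosef free: 08:15-11:00, 11:15-12:30, 14:00-15:15.
Ximena free: 09:30-10:00, 12:15-15:15, 15:30-16:30.
Jun free: 12:30-13:15, 17:00-18:00 (invert busy blocks within the working day).
Ben free: 08:00-10:00, 13:00-15:30, 15:45-17:30 (invert busy blocks within the working day).
Wendy free: 10:15-10:45, 12:15-13:00, 13:15-14:30, 16:00-19:00.
Yosef ∩ Ximena: 09:30-10:00, 12:15-12:30, 14:00-15:15.
Yosef ∩ Ximena ∩ Jun: ∅.
Yosef ∩ Ximena ∩ Jun ∩ Ben: ∅.
Yosef ∩ Ximena ∩ Jun ∩ Ben ∩ Wendy: ∅.
There is no time when everyone is free.
No common window is at least 75 minutes long.

none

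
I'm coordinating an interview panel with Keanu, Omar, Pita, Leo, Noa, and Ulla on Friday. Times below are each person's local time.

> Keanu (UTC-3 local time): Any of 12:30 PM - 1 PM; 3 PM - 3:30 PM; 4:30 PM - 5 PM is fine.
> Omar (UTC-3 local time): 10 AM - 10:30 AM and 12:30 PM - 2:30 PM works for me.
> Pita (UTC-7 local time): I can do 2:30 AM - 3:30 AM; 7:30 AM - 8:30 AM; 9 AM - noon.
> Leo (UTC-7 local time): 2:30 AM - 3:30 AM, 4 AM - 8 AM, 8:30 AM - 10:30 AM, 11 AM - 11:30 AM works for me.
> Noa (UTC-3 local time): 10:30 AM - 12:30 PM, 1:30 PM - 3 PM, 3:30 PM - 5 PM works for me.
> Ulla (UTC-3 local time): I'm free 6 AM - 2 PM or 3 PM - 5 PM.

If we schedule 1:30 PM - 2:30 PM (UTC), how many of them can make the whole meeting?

3

Keanu in UTC: 15:30-16:00, 18:00-18:30, 19:30-20:00 (add 3h to convert from UTC-3).
Omar in UTC: 13:00-13:30, 15:30-17:30 (add 3h to convert from UTC-3).
Pita in UTC: 09:30-10:30, 14:30-15:30, 16:00-19:00 (add 7h to convert from UTC-7).
Leo in UTC: 09:30-10:30, 11:00-15:00, 15:30-17:30, 18:00-18:30 (add 7h to convert from UTC-7).
Noa in UTC: 13:30-15:30, 16:30-18:00, 18:30-20:00 (add 3h to convert from UTC-3).
Ulla in UTC: 09:00-17:00, 18:00-20:00 (add 3h to convert from UTC-3).
Leo, Noa, and Ulla can make the full 13:30-14:30 slot — that's 3.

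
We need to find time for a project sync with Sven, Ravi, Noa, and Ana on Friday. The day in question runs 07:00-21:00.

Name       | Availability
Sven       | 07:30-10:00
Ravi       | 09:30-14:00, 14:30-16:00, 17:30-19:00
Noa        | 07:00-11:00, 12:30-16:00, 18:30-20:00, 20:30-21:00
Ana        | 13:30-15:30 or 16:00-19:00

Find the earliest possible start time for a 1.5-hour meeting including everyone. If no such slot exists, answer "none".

none

Sven ∩ Ravi: 09:30-10:00.
Sven ∩ Ravi ∩ Noa: 09:30-10:00.
Sven ∩ Ravi ∩ Noa ∩ Ana: ∅.
There is no time when everyone is free.
No common window is at least 90 minutes long.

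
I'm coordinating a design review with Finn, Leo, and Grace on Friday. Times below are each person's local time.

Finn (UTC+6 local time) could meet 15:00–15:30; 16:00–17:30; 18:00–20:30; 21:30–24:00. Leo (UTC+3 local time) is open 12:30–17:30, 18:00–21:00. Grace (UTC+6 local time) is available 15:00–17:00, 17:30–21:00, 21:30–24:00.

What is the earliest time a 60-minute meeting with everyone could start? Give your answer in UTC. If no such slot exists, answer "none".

10:00

Finn in UTC: 09:00-09:30, 10:00-11:30, 12:00-14:30, 15:30-18:00 (subtract 6h to convert from UTC+6).
Leo in UTC: 09:30-14:30, 15:00-18:00 (subtract 3h to convert from UTC+3).
Grace in UTC: 09:00-11:00, 11:30-15:00, 15:30-18:00 (subtract 6h to convert from UTC+6).
Finn ∩ Leo: 10:00-11:30, 12:00-14:30, 15:30-18:00.
Finn ∩ Leo ∩ Grace: 10:00-11:00, 12:00-14:30, 15:30-18:00.
The first common window of at least 60 minutes is 10:00-11:00, so the earliest start is 10:00.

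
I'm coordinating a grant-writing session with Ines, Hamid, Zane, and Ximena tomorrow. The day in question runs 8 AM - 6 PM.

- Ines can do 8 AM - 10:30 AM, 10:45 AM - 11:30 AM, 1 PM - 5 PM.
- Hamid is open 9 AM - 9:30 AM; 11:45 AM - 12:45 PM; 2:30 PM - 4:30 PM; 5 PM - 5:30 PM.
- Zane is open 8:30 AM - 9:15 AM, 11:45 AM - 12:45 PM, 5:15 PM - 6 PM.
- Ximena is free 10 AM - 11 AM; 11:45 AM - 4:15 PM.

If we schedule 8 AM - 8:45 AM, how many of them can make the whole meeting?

1

Ines can make the full 08:00-08:45 slot — that's 1.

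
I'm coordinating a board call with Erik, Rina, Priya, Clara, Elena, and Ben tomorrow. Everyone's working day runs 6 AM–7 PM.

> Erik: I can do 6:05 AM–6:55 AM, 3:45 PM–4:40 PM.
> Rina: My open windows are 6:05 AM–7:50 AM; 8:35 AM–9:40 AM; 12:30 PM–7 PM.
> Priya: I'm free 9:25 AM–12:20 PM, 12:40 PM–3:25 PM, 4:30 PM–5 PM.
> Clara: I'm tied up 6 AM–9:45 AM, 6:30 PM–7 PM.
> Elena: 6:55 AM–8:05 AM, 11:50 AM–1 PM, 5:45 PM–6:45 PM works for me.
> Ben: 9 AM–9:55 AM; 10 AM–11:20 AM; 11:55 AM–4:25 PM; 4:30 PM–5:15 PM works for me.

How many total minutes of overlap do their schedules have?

0

Erik free: 06:05-06:55, 15:45-16:40.
Rina free: 06:05-07:50, 08:35-09:40, 12:30-19:00.
Priya free: 09:25-12:20, 12:40-15:25, 16:30-17:00.
Clara free: 09:45-18:30 (invert busy blocks within the working day).
Elena free: 06:55-08:05, 11:50-13:00, 17:45-18:45.
Ben free: 09:00-09:55, 10:00-11:20, 11:55-16:25, 16:30-17:15.
Erik ∩ Rina: 06:05-06:55, 15:45-16:40.
Erik ∩ Rina ∩ Priya: 16:30-16:40.
Erik ∩ Rina ∩ Priya ∩ Clara: 16:30-16:40.
Erik ∩ Rina ∩ Priya ∩ Clara ∩ Elena: ∅.
Erik ∩ Rina ∩ Priya ∩ Clara ∩ Elena ∩ Ben: ∅.
There is no time when everyone is free.
There is no common window, so the total is 0 minutes.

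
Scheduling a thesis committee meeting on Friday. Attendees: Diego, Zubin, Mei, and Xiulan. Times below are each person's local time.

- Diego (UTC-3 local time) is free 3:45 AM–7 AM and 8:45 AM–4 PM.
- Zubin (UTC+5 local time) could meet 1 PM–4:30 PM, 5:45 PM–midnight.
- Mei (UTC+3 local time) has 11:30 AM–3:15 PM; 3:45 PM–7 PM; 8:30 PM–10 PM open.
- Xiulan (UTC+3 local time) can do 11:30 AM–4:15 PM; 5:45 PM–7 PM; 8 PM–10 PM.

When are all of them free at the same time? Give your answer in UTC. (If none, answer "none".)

Diego in UTC: 06:45-10:00, 11:45-19:00 (add 3h to convert from UTC-3).
Zubin in UTC: 08:00-11:30, 12:45-19:00 (subtract 5h to convert from UTC+5).
Mei in UTC: 08:30-12:15, 12:45-16:00, 17:30-19:00 (subtract 3h to convert from UTC+3).
Xiulan in UTC: 08:30-13:15, 14:45-16:00, 17:00-19:00 (subtract 3h to convert from UTC+3).
Diego ∩ Zubin: 08:00-10:00, 12:45-19:00.
Diego ∩ Zubin ∩ Mei: 08:30-10:00, 12:45-16:00, 17:30-19:00.
Diego ∩ Zubin ∩ Mei ∩ Xiulan: 08:30-10:00, 12:45-13:15, 14:45-16:00, 17:30-19:00.
Those are the intersection windows.

08:30-10:00, 12:45-13:15, 14:45-16:00, 17:30-19:00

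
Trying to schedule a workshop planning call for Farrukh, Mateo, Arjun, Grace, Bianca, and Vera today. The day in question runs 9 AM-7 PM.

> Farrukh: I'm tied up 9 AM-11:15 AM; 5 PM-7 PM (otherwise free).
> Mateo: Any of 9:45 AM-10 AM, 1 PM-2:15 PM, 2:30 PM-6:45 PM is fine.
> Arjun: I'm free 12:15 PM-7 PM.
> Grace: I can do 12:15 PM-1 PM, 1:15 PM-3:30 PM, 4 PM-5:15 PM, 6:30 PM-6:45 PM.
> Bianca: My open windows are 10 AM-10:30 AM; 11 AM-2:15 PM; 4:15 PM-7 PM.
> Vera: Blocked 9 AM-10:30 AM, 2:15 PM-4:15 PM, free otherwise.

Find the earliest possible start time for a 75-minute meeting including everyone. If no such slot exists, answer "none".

Farrukh free: 11:15-17:00 (invert busy blocks within the working day).
Mateo free: 09:45-10:00, 13:00-14:15, 14:30-18:45.
Arjun free: 12:15-19:00.
Grace free: 12:15-13:00, 13:15-15:30, 16:00-17:15, 18:30-18:45.
Bianca free: 10:00-10:30, 11:00-14:15, 16:15-19:00.
Vera free: 10:30-14:15, 16:15-19:00 (invert busy blocks within the working day).
Farrukh ∩ Mateo: 13:00-14:15, 14:30-17:00.
Farrukh ∩ Mateo ∩ Arjun: 13:00-14:15, 14:30-17:00.
Farrukh ∩ Mateo ∩ Arjun ∩ Grace: 13:15-14:15, 14:30-15:30, 16:00-17:00.
Farrukh ∩ Mateo ∩ Arjun ∩ Grace ∩ Bianca: 13:15-14:15, 16:15-17:00.
Farrukh ∩ Mateo ∩ Arjun ∩ Grace ∩ Bianca ∩ Vera: 13:15-14:15, 16:15-17:00.
Those are the intersection windows.
No common window is at least 75 minutes long.

none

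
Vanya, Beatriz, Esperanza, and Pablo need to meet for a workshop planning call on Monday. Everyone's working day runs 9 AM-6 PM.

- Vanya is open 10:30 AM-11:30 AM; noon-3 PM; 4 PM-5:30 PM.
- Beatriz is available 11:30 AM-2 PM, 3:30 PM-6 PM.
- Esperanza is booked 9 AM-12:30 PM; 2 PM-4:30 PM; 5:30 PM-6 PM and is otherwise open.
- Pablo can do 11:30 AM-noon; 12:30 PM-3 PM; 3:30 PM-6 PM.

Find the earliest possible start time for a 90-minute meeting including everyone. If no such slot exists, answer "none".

12:30

Vanya free: 10:30-11:30, 12:00-15:00, 16:00-17:30.
Beatriz free: 11:30-14:00, 15:30-18:00.
Esperanza free: 12:30-14:00, 16:30-17:30 (invert busy blocks within the working day).
Pablo free: 11:30-12:00, 12:30-15:00, 15:30-18:00.
Vanya ∩ Beatriz: 12:00-14:00, 16:00-17:30.
Vanya ∩ Beatriz ∩ Esperanza: 12:30-14:00, 16:30-17:30.
Vanya ∩ Beatriz ∩ Esperanza ∩ Pablo: 12:30-14:00, 16:30-17:30.
Those are the intersection windows.
The first common window of at least 90 minutes is 12:30-14:00, so the earliest start is 12:30.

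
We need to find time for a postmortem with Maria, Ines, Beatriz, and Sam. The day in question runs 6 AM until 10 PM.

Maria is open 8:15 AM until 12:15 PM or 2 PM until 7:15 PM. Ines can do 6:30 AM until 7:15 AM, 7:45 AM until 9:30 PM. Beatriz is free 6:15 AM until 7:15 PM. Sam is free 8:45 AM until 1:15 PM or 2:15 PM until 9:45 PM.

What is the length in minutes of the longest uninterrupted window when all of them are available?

Maria ∩ Ines: 08:15-12:15, 14:00-19:15.
Maria ∩ Ines ∩ Beatriz: 08:15-12:15, 14:00-19:15.
Maria ∩ Ines ∩ Beatriz ∩ Sam: 08:45-12:15, 14:15-19:15.
The longest is 14:15-19:15 at 300 minutes.

300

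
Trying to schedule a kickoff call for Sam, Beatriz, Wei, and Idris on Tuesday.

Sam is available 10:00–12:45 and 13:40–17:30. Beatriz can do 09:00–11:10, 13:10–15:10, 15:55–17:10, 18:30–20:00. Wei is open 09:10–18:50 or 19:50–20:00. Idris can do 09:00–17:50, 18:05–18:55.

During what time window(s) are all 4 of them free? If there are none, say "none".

10:00-11:10, 13:40-15:10, 15:55-17:10

Sam ∩ Beatriz: 10:00-11:10, 13:40-15:10, 15:55-17:10.
Sam ∩ Beatriz ∩ Wei: 10:00-11:10, 13:40-15:10, 15:55-17:10.
Sam ∩ Beatriz ∩ Wei ∩ Idris: 10:00-11:10, 13:40-15:10, 15:55-17:10.
So the common availability across everyone is 10:00-11:10, 13:40-15:10, 15:55-17:10.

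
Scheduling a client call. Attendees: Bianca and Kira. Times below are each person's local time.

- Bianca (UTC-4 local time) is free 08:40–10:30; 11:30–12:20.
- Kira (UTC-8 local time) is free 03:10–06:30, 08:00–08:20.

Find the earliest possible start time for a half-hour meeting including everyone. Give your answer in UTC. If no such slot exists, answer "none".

Bianca in UTC: 12:40-14:30, 15:30-16:20 (add 4h to convert from UTC-4).
Kira in UTC: 11:10-14:30, 16:00-16:20 (add 8h to convert from UTC-8).
Bianca ∩ Kira: 12:40-14:30, 16:00-16:20.
So the common availability across everyone is 12:40-14:30, 16:00-16:20.
The first common window of at least 30 minutes is 12:40-14:30, so the earliest start is 12:40.

12:40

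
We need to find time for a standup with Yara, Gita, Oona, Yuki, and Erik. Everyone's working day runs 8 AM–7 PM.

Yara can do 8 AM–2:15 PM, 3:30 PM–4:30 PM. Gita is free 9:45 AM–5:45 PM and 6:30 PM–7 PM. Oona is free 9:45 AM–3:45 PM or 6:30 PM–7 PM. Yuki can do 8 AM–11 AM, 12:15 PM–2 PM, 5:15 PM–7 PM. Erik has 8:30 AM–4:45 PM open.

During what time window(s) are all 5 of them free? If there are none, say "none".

09:45-11:00, 12:15-14:00

Yara ∩ Gita: 09:45-14:15, 15:30-16:30.
Yara ∩ Gita ∩ Oona: 09:45-14:15, 15:30-15:45.
Yara ∩ Gita ∩ Oona ∩ Yuki: 09:45-11:00, 12:15-14:00.
Yara ∩ Gita ∩ Oona ∩ Yuki ∩ Erik: 09:45-11:00, 12:15-14:00.
Those are the intersection windows.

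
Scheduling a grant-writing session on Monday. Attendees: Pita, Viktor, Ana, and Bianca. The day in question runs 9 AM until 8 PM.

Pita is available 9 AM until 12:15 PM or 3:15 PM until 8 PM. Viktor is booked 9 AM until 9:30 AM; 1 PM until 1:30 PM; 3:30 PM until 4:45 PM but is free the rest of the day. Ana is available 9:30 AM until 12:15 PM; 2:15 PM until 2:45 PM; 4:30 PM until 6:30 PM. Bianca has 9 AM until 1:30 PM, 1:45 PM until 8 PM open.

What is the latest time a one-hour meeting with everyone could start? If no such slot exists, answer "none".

17:30

Pita free: 09:00-12:15, 15:15-20:00.
Viktor free: 09:30-13:00, 13:30-15:30, 16:45-20:00 (invert busy blocks within the working day).
Ana free: 09:30-12:15, 14:15-14:45, 16:30-18:30.
Bianca free: 09:00-13:30, 13:45-20:00.
Pita ∩ Viktor: 09:30-12:15, 15:15-15:30, 16:45-20:00.
Pita ∩ Viktor ∩ Ana: 09:30-12:15, 16:45-18:30.
Pita ∩ Viktor ∩ Ana ∩ Bianca: 09:30-12:15, 16:45-18:30.
Those are the intersection windows.
The last common window of at least 60 minutes is 16:45-18:30; a 60-minute meeting can start as late as 17:30 and still end by 18:30.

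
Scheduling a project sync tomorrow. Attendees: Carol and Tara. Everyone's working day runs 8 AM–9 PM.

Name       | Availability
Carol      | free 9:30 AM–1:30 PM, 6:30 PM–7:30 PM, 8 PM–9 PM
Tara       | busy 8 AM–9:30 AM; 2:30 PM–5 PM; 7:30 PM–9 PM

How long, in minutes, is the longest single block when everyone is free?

Carol free: 09:30-13:30, 18:30-19:30, 20:00-21:00.
Tara free: 09:30-14:30, 17:00-19:30 (invert busy blocks within the working day).
Carol ∩ Tara: 09:30-13:30, 18:30-19:30.
So the common availability across everyone is 09:30-13:30, 18:30-19:30.
The longest is 09:30-13:30 at 240 minutes.

240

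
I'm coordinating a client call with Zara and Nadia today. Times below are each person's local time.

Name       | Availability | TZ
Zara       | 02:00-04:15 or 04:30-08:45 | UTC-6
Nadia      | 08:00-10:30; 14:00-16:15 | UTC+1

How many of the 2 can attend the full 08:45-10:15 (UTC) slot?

1

Zara in UTC: 08:00-10:15, 10:30-14:45 (add 6h to convert from UTC-6).
Nadia in UTC: 07:00-09:30, 13:00-15:15 (subtract 1h to convert from UTC+1).
Zara can make the full 08:45-10:15 slot — that's 1.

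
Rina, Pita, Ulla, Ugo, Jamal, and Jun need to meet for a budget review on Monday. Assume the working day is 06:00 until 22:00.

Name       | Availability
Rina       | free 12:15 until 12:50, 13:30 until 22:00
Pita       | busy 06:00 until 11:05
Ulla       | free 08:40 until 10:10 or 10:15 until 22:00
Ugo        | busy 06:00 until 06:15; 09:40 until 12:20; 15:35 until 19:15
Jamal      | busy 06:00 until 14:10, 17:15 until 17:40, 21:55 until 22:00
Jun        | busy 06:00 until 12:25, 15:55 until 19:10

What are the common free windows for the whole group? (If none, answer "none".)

Rina free: 12:15-12:50, 13:30-22:00.
Pita free: 11:05-22:00 (invert busy blocks within the working day).
Ulla free: 08:40-10:10, 10:15-22:00.
Ugo free: 06:15-09:40, 12:20-15:35, 19:15-22:00 (invert busy blocks within the working day).
Jamal free: 14:10-17:15, 17:40-21:55 (invert busy blocks within the working day).
Jun free: 12:25-15:55, 19:10-22:00 (invert busy blocks within the working day).
Rina ∩ Pita: 12:15-12:50, 13:30-22:00.
Rina ∩ Pita ∩ Ulla: 12:15-12:50, 13:30-22:00.
Rina ∩ Pita ∩ Ulla ∩ Ugo: 12:20-12:50, 13:30-15:35, 19:15-22:00.
Rina ∩ Pita ∩ Ulla ∩ Ugo ∩ Jamal: 14:10-15:35, 19:15-21:55.
Rina ∩ Pita ∩ Ulla ∩ Ugo ∩ Jamal ∩ Jun: 14:10-15:35, 19:15-21:55.

14:10-15:35, 19:15-21:55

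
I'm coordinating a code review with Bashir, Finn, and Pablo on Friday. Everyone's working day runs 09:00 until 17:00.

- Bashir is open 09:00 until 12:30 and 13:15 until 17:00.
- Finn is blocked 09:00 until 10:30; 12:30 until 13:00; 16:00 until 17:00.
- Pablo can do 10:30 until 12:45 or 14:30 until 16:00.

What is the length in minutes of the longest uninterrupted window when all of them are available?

120

Bashir free: 09:00-12:30, 13:15-17:00.
Finn free: 10:30-12:30, 13:00-16:00 (invert busy blocks within the working day).
Pablo free: 10:30-12:45, 14:30-16:00.
Bashir ∩ Finn: 10:30-12:30, 13:15-16:00.
Bashir ∩ Finn ∩ Pablo: 10:30-12:30, 14:30-16:00.
So the common availability across everyone is 10:30-12:30, 14:30-16:00.
The longest is 10:30-12:30 at 120 minutes.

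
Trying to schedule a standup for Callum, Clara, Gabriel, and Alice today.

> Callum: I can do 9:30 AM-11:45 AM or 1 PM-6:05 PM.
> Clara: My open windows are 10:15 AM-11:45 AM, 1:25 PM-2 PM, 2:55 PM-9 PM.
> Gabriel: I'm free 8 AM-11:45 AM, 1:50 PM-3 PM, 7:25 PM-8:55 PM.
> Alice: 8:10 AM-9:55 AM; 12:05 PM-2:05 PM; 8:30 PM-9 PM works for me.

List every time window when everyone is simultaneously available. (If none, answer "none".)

13:50-14:00

Callum ∩ Clara: 10:15-11:45, 13:25-14:00, 14:55-18:05.
Callum ∩ Clara ∩ Gabriel: 10:15-11:45, 13:50-14:00, 14:55-15:00.
Callum ∩ Clara ∩ Gabriel ∩ Alice: 13:50-14:00.
Those are the intersection windows.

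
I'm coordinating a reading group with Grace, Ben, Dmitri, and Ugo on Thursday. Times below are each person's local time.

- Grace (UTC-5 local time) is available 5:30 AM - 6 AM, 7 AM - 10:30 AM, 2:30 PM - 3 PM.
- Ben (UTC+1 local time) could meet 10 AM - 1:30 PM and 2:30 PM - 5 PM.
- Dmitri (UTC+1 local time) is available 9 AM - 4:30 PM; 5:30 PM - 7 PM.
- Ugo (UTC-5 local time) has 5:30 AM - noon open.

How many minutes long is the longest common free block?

120

Grace in UTC: 10:30-11:00, 12:00-15:30, 19:30-20:00 (add 5h to convert from UTC-5).
Ben in UTC: 09:00-12:30, 13:30-16:00 (subtract 1h to convert from UTC+1).
Dmitri in UTC: 08:00-15:30, 16:30-18:00 (subtract 1h to convert from UTC+1).
Ugo in UTC: 10:30-17:00 (add 5h to convert from UTC-5).
Grace ∩ Ben: 10:30-11:00, 12:00-12:30, 13:30-15:30.
Grace ∩ Ben ∩ Dmitri: 10:30-11:00, 12:00-12:30, 13:30-15:30.
Grace ∩ Ben ∩ Dmitri ∩ Ugo: 10:30-11:00, 12:00-12:30, 13:30-15:30.
The longest is 13:30-15:30 at 120 minutes.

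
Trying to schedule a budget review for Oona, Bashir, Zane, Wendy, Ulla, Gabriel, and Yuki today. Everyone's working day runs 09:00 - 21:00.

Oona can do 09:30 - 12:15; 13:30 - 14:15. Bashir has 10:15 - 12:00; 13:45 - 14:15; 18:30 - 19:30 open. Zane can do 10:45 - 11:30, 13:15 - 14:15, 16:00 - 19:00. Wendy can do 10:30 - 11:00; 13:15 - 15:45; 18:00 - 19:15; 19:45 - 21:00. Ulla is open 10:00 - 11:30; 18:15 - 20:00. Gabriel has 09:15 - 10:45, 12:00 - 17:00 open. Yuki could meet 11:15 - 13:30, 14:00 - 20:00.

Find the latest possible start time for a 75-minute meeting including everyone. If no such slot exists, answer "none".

Oona ∩ Bashir: 10:15-12:00, 13:45-14:15.
Oona ∩ Bashir ∩ Zane: 10:45-11:30, 13:45-14:15.
Oona ∩ Bashir ∩ Zane ∩ Wendy: 10:45-11:00, 13:45-14:15.
Oona ∩ Bashir ∩ Zane ∩ Wendy ∩ Ulla: 10:45-11:00.
Oona ∩ Bashir ∩ Zane ∩ Wendy ∩ Ulla ∩ Gabriel: ∅.
Oona ∩ Bashir ∩ Zane ∩ Wendy ∩ Ulla ∩ Gabriel ∩ Yuki: ∅.
There is no time when everyone is free.
No common window is at least 75 minutes long.

none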